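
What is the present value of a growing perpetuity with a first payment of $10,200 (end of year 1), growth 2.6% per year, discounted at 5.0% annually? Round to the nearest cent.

$425,000.00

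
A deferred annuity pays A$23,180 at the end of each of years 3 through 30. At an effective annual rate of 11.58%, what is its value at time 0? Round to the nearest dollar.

A$153,302

PV at t=2 (ordinary 28-year annuity): 23180 × a(28|0.1158) = 23180 × 8.233905 = 190,861.9142
Discount back 2 years: 190,861.9142 × (1+0.1158)^(−2) = 190,861.9142 × 0.803207 = 153,301.5553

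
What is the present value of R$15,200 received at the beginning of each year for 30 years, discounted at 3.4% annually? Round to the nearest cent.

R$292,720.05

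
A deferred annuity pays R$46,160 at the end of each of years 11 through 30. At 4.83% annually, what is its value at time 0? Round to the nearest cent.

R$364,156.66

PV at t=10 (ordinary 20-year annuity): 46160 × a(20|0.0483) = 46160 × 12.643820 = 583,638.7462
PV₀ = 583,638.7462 / (1+0.0483)^10 = 583,638.7462 / 1.602713 = 364,156.6606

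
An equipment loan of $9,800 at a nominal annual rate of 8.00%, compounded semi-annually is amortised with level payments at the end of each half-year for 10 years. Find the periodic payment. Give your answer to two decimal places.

With 2 periods per year: i = 0.04, n = 20.
Annuity-PV factor = 13.590326; PMT = 9800 / 13.590326 = 721.1012

$721.10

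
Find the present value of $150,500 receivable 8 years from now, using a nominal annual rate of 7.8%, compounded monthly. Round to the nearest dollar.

$80,800

i = 0.078/12 = 0.0065 per month; n = 8·12 = 96.
PV = FV·(1+i)^(−n) = 150,500 × 0.536880 = 80,800.4342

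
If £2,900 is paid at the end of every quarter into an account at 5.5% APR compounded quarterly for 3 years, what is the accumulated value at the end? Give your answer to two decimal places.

£37,556.19

i = 0.055/4 = 0.01375 per quarter; n = 3·4 = 12.
FV = 2900 × [(1+0.01375)^12 − 1] / 0.01375 = 2900 × 12.950409 = 37,556.1870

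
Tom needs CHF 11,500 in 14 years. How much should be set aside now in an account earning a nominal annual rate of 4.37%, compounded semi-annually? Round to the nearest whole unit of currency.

With 2 periods per year: i = 0.02185, n = 28.
Discount factor = (1+0.02185)^(−28) = 0.545959; PV = 11,500 × 0.545959 = 6,278.5255

CHF 6,279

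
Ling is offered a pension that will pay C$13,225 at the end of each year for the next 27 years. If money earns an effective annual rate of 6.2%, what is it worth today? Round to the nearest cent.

Annuity factor a(27|0.062) = 12.950356; PV = 13225 × 12.950356 = 171,268.4523

C$171,268.45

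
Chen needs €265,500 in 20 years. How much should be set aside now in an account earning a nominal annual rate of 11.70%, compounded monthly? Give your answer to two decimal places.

With 12 periods per year: i = 0.00975, n = 240.
PV = 265,500 / (1 + 0.00975)^240 = 265,500 / 10.264241 = 25,866.5009

€25,866.50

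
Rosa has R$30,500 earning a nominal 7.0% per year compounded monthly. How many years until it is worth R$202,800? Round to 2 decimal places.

27.14 years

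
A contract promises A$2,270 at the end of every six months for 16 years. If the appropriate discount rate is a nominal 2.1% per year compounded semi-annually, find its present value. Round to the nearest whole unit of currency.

i = 0.021/2 = 0.0105 per half-year; n = 16·2 = 32.
PV = 2270 × [1 − (1+0.0105)^(−32)] / 0.0105 = 2270 × 27.059424 = 61,424.8936

A$61,425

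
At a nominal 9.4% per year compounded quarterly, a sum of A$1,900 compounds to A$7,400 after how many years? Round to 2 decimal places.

Periodic rate i = 0.094/4 = 0.0235.
n = ln(7400/1900) / ln(1+0.0235) = ln(3.89474) / 0.023228 = 58.5336 quarters
= 58.5336/4 years

14.63 years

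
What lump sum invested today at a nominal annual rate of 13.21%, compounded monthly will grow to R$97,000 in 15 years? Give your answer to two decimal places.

R$13,518.22

Periodic rate i = 0.1321/12 = 0.0110083; n = 15 × 12 = 180 periods.
PV = 97,000 / (1 + 0.0110083)^180 = 97,000 / 7.175503 = 13,518.2159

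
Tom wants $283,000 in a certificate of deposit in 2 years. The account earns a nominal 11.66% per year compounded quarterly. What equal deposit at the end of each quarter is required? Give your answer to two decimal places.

$31,921.28

With 4 periods per year: i = 0.02915, n = 8.
FV-annuity factor = 8.865559; PMT = 283000 / 8.865559 = 31,921.2797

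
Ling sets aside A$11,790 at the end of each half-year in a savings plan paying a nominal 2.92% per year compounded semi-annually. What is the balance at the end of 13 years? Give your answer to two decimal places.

Periodic rate i = 0.0292/2 = 0.0146; n = 13 × 2 = 26 periods.
FV = PMT · [(1+i)^n − 1] / i = 11790 · 31.348891 = 369,603.4204

A$369,603.42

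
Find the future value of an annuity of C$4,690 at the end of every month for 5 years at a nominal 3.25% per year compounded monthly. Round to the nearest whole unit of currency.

C$305,107

With 12 periods per year: i = 0.00270833, n = 60.
FV = PMT · [(1+i)^n − 1] / i = 4690 · 65.054745 = 305,106.7524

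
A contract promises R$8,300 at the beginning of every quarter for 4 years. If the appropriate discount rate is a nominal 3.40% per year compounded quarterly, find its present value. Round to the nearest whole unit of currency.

R$124,727

With 4 periods per year: i = 0.0085, n = 16.
PV = 8300 × [1 − (1+0.0085)^(−16)] / 0.0085 × (1+i) = 8300 × 15.027310 = 124,726.6713
Payments are at the start of each period, so multiply by (1+i).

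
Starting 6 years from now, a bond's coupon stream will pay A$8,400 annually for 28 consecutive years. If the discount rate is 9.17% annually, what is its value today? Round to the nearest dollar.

Value one period before first payment (t=5): 8400 × [1 − (1+0.0917)^(−28)] / 0.0917 = 8400 × 9.970284 = 83,750.3850
PV₀ = 83,750.3850 / (1+0.0917)^5 = 83,750.3850 / 1.550660 = 54,009.5129

A$54,010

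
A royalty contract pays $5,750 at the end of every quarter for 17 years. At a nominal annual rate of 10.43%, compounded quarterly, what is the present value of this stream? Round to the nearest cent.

$182,211.96

With 4 periods per year: i = 0.026075, n = 68.
Annuity factor a(68|0.026075) = 31.689036; PV = 5750 × 31.689036 = 182,211.9582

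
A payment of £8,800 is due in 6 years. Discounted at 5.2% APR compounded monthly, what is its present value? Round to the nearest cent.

£6,445.78

Periodic rate i = 0.052/12 = 0.00433333; n = 6 × 12 = 72 periods.
PV = 8,800 / (1 + 0.00433333)^72 = 8,800 / 1.365234 = 6,445.7808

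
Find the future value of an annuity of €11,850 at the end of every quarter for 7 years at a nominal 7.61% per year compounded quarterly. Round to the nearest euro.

Periodic rate i = 0.0761/4 = 0.019025; n = 7 × 4 = 28 periods.
FV = PMT · [(1+i)^n − 1] / i = 11850 · 36.532067 = 432,904.9931

€432,905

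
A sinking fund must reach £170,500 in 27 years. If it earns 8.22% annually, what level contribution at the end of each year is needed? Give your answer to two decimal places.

£1,883.94

PMT = 170500 / ( [(1+0.0822)^27 − 1] / 0.0822 ) = 170500 / 90.501694 = 1,883.9426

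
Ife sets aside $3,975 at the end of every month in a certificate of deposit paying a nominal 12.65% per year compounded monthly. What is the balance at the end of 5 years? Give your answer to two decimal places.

$330,351.45

i = 0.1265/12 = 0.0105417 per month; n = 5·12 = 60.
FV = 3975 × [(1+0.0105417)^60 − 1] / 0.0105417 = 3975 × 83.107284 = 330,351.4542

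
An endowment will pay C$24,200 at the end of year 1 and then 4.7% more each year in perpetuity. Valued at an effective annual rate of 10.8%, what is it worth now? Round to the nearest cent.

PV = PMT / (i − g) = 24200 / (0.108 − 0.047) = 24200 / 0.061000 = 396,721.3115

C$396,721.31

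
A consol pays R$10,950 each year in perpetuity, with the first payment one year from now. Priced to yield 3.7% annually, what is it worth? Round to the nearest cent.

PV = C/r = 10950/0.037 = 295,945.9459

R$295,945.95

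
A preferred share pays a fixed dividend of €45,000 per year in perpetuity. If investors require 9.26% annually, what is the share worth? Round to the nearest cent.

€485,961.12

PV = PMT / i = 45000 / 0.0926 = 485,961.1231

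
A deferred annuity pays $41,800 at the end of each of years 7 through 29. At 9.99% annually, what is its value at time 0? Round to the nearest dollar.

Value one period before first payment (t=6): 41800 × [1 − (1+0.0999)^(−23)] / 0.0999 = 41800 × 8.889771 = 371,592.4092
Discount back 6 years: 371,592.4092 × (1+0.0999)^(−6) = 371,592.4092 × 0.564782 = 209,868.6754

$209,869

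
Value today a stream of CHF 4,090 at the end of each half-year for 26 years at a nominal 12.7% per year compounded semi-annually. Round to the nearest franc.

CHF 61,788

With 2 periods per year: i = 0.0635, n = 52.
Annuity factor a(52|0.0635) = 15.107004; PV = 4090 × 15.107004 = 61,787.6469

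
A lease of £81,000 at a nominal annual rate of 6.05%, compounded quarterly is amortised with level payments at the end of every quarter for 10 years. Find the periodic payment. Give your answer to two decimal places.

£2,713.78

i = 0.0605/4 = 0.015125 per quarter; n = 10·4 = 40.
Annuity-PV factor = 29.847697; PMT = 81000 / 29.847697 = 2,713.7772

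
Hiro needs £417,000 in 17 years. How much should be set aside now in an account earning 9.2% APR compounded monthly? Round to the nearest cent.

£87,799.09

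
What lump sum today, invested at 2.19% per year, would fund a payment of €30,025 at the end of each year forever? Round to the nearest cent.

PV = PMT / i = 30025 / 0.0219 = 1,371,004.5662

€1,371,004.57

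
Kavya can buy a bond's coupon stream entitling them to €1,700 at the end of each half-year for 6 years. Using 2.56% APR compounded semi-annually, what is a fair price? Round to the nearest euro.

€18,799

Periodic rate i = 0.0256/2 = 0.0128; n = 6 × 2 = 12 periods.
Annuity factor a(12|0.0128) = 11.058488; PV = 1700 × 11.058488 = 18,799.4301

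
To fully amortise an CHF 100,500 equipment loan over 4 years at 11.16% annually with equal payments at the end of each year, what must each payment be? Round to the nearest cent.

CHF 32,504.53

Annuity-PV factor = 3.091877; PMT = 100500 / 3.091877 = 32,504.5278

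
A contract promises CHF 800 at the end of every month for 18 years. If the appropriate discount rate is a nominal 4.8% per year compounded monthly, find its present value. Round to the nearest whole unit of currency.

With 12 periods per year: i = 0.004, n = 216.
PV = PMT · [1 − (1+i)^(−n)] / i = 800 · 144.450048 = 115,560.0381

CHF 115,560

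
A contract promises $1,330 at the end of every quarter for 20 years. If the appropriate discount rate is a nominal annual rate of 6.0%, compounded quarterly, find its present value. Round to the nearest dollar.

With 4 periods per year: i = 0.015, n = 80.
Annuity factor a(80|0.015) = 46.407323; PV = 1330 × 46.407323 = 61,721.7402

$61,722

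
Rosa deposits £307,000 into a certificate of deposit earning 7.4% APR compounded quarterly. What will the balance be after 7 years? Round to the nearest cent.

£512,917.25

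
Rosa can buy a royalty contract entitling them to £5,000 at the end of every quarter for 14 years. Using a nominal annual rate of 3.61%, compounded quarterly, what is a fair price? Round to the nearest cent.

£219,039.69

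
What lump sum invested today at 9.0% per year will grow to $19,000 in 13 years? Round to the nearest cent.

$6,197.39

Discount factor = (1+0.09)^(−13) = 0.326179; PV = 19,000 × 0.326179 = 6,197.3943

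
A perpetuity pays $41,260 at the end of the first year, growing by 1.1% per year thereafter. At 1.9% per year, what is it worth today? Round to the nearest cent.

$5,157,500.00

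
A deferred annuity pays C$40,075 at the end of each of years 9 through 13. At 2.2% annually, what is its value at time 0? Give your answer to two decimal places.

PV at t=8 (ordinary 5-year annuity): 40075 × a(5|0.022) = 40075 × 4.686223 = 187,800.3911
PV₀ = 187,800.3911 / (1+0.022)^8 = 187,800.3911 / 1.190165 = 157,793.5788

C$157,793.58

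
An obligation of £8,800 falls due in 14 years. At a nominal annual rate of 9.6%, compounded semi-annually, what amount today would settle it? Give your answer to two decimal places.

£2,367.92

With 2 periods per year: i = 0.048, n = 28.
PV = 8,800 / (1 + 0.048)^28 = 8,800 / 3.716344 = 2,367.9185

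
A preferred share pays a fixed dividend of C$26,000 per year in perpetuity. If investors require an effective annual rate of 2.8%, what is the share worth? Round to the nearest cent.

PV = PMT / i = 26000 / 0.028 = 928,571.4286

C$928,571.43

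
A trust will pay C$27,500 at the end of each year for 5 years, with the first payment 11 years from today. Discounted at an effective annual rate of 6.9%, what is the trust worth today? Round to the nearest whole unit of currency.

C$58,013

PV at t=10 (ordinary 5-year annuity): 27500 × a(5|0.069) = 27500 × 4.111199 = 113,057.9792
PV₀ = 113,057.9792 / (1+0.069)^10 = 113,057.9792 / 1.948844 = 58,012.8453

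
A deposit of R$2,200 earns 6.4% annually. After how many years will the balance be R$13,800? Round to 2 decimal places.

29.60 years

(1+i)^n = 13800/2200 = 6.27273, so n = ln 6.27273 / ln 1.064 = 29.5994 years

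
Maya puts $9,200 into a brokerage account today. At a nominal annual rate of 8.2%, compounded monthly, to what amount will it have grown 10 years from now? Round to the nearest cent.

$20,830.42

i = 0.082/12 = 0.00683333 per month; n = 10·12 = 120.
9,200 × (1+0.00683333)^120 = 9,200 × 2.264176 = 20,830.4220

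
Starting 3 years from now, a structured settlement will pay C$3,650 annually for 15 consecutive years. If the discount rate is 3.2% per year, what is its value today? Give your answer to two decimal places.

C$40,327.50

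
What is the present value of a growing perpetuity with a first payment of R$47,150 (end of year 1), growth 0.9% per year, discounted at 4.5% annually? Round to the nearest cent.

R$1,309,722.22

PV = PMT / (i − g) = 47150 / (0.045 − 0.009) = 47150 / 0.036000 = 1,309,722.2222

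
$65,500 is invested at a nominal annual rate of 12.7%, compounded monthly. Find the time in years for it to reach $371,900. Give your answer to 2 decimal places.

13.75 years

Periodic rate i = 0.127/12 = 0.0105833.
n = ln(371900/65500) / ln(1+0.0105833) = ln(5.67786) / 0.010528 = 164.9526 months
= 164.9526/12 years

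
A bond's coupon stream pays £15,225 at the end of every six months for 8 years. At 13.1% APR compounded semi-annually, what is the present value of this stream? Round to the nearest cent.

£148,213.92

Periodic rate i = 0.131/2 = 0.0655; n = 8 × 2 = 16 periods.
Annuity factor a(16|0.0655) = 9.734905; PV = 15225 × 9.734905 = 148,213.9242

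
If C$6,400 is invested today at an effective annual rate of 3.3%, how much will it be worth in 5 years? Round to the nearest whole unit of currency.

6,400 × (1+0.033)^5 = 6,400 × 1.176255 = 7,528.0342

C$7,528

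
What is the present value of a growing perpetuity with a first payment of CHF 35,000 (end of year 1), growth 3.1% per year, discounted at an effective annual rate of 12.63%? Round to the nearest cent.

PV = D₁/(r − g) = 35000/(0.1263 − 0.031) = 367,261.2802

CHF 367,261.28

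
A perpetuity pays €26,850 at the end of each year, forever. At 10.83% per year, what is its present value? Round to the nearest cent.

€247,922.44

PV = C/r = 26850/0.1083 = 247,922.4377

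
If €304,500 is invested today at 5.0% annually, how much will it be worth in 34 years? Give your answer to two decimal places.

304,500 × (1+0.05)^34 = 304,500 × 5.253348 = 1,599,644.4566

€1,599,644.46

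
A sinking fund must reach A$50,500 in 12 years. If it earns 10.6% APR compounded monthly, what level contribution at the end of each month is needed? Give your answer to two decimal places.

With 12 periods per year: i = 0.00883333, n = 144.
FV-annuity factor = 288.465202; PMT = 50500 / 288.465202 = 175.0644

A$175.06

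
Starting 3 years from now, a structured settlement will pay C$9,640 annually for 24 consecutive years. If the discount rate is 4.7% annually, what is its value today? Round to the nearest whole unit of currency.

PV at t=2 (ordinary 24-year annuity): 9640 × a(24|0.047) = 9640 × 14.210463 = 136,988.8649
Discount back 2 years: 136,988.8649 × (1+0.047)^(−2) = 136,988.8649 × 0.912235 = 124,966.0100

C$124,966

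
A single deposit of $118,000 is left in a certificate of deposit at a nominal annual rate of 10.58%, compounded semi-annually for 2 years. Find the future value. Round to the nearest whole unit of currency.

$145,021

i = 0.1058/2 = 0.0529 per half-year; n = 2·2 = 4.
FV = 118,000 × (1 + 0.0529)^4 = 145,020.8713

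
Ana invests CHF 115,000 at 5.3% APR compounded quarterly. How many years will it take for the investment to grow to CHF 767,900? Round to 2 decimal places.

Periodic rate i = 0.053/4 = 0.01325.
(1+i)^n = 767900/115000 = 6.67739, so n = ln 6.67739 / ln 1.01325 = 144.2475 quarters
= 144.2475/4 years

36.06 years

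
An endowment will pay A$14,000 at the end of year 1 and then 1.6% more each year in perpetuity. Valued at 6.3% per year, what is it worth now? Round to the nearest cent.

A$297,872.34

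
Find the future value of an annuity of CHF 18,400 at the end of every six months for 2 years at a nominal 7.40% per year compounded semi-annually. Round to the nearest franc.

CHF 77,786

With 2 periods per year: i = 0.037, n = 4.
Accumulation factor s(4|0.037) = 4.227527; FV = 18400 × 4.227527 = 77,786.4904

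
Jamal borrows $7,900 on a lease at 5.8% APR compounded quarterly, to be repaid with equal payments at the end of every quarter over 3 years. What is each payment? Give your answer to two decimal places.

$722.02

With 4 periods per year: i = 0.0145, n = 12.
Annuity-PV factor = 10.941555; PMT = 7900 / 10.941555 = 722.0180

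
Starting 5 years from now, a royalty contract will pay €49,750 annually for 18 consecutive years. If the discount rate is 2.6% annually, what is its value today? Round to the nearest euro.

PV at t=4 (ordinary 18-year annuity): 49750 × a(18|0.026) = 49750 × 14.230381 = 707,961.4595
Discount back 4 years: 707,961.4595 × (1+0.026)^(−4) = 707,961.4595 × 0.902424 = 638,881.2945

€638,881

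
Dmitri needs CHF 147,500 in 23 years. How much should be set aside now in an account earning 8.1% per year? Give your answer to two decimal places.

PV = 147,500 / (1 + 0.081)^23 = 147,500 / 5.997786 = 24,592.4082

CHF 24,592.41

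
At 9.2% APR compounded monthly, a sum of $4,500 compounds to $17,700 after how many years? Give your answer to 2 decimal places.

14.94 years

Periodic rate i = 0.092/12 = 0.00766667.
n = ln(17700/4500) / ln(1+0.00766667) = ln(3.93333) / 0.007637 = 179.3126 months
= 179.3126/12 years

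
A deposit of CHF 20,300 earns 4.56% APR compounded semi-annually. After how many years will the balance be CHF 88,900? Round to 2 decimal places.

32.76 years

Periodic rate i = 0.0456/2 = 0.0228.
n = ln(88900/20300) / ln(1+0.0228) = ln(4.37931) / 0.022544 = 65.5116 half-years
= 65.5116/2 years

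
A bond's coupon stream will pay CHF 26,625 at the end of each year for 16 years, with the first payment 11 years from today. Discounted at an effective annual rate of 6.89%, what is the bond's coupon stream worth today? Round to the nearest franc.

CHF 130,127

Value one period before first payment (t=10): 26625 × [1 − (1+0.0689)^(−16)] / 0.0689 = 26625 × 9.515888 = 253,360.5260
Discount back 10 years: 253,360.5260 × (1+0.0689)^(−10) = 253,360.5260 × 0.513605 = 130,127.2288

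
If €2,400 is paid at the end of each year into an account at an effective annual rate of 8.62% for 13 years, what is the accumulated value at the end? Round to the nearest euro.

FV = PMT · [(1+i)^n − 1] / i = 2400 · 22.386642 = 53,727.9404

€53,728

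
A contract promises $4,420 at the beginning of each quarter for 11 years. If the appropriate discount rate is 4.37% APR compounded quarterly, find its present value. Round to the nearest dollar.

$155,433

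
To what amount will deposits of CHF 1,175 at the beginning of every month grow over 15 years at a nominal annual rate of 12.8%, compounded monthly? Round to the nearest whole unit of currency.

i = 0.128/12 = 0.0106667 per month; n = 15·12 = 180.
Accumulation factor s(180|0.0106667) × (1+i) = 544.997831; FV = 1175 × 544.997831 = 640,372.4510
Payments are at the start of each period, so multiply by (1+i).

CHF 640,372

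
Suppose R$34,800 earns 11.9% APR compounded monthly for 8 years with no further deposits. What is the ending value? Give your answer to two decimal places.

With 12 periods per year: i = 0.00991667, n = 96.
FV = PV·(1+i)^n = 34,800 × 2.578765 = 89,741.0257

R$89,741.03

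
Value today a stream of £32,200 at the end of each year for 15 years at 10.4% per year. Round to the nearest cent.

£239,423.58

Annuity factor a(15|0.104) = 7.435515; PV = 32200 × 7.435515 = 239,423.5762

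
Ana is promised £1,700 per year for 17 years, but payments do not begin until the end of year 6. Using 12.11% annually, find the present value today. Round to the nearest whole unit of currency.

PV at t=5 (ordinary 17-year annuity): 1700 × a(17|0.1211) = 1700 × 7.074864 = 12,027.2689
PV₀ = 12,027.2689 / (1+0.1211)^5 = 12,027.2689 / 1.771013 = 6,791.1803

£6,791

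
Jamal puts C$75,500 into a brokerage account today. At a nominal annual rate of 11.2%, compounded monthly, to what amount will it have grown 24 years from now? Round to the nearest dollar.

C$1,096,267

Periodic rate i = 0.112/12 = 0.00933333; n = 24 × 12 = 288 periods.
FV = 75,500 × (1 + 0.00933333)^288 = 1,096,267.1255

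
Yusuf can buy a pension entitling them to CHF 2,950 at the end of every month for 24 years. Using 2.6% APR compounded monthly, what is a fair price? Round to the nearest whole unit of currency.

CHF 631,538

i = 0.026/12 = 0.00216667 per month; n = 24·12 = 288.
Annuity factor a(288|0.00216667) = 214.080574; PV = 2950 × 214.080574 = 631,537.6935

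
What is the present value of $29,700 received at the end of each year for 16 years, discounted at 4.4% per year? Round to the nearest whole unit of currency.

Annuity factor a(16|0.044) = 11.315862; PV = 29700 × 11.315862 = 336,081.0953

$336,081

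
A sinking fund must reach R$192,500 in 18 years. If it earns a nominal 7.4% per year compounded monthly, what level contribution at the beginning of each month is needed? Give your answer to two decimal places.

Periodic rate i = 0.074/12 = 0.00616667; n = 18 × 12 = 216 periods.
PMT = 192500 / ( [(1+0.00616667)^216 − 1] / 0.00616667 × (1+i) ) = 192500 / 452.472910 = 425.4398

R$425.44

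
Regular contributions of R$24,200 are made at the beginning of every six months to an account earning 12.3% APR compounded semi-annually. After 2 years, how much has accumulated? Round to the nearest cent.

R$112,626.80

i = 0.123/2 = 0.0615 per half-year; n = 2·2 = 4.
FV = PMT · [(1+i)^n − 1] / i × (1+i) = 24200 · 4.654000 = 112,626.7963
(annuity-due: payments at period start, so ×(1+i).)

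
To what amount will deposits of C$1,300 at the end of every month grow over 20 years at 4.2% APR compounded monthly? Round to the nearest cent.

C$487,675.44

i = 0.042/12 = 0.0035 per month; n = 20·12 = 240.
FV = 1300 × [(1+0.0035)^240 − 1] / 0.0035 = 1300 × 375.134952 = 487,675.4374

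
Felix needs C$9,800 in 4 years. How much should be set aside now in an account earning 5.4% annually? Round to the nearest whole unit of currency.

C$7,941

PV = FV·(1+i)^(−n) = 9,800 × 0.810285 = 7,940.7886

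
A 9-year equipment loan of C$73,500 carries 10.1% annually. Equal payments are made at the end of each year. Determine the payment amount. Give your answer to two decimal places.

C$12,813.35

Annuity-PV factor = 5.736203; PMT = 73500 / 5.736203 = 12,813.3530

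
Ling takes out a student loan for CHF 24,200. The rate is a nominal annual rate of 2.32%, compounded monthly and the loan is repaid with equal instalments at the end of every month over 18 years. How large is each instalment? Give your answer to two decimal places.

CHF 137.16

i = 0.0232/12 = 0.00193333 per month; n = 18·12 = 216.
Annuity-PV factor = 176.435580; PMT = 24200 / 176.435580 = 137.1605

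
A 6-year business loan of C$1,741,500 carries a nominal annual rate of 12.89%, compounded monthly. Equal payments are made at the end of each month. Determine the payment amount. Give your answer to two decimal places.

C$34,858.03

i = 0.1289/12 = 0.0107417 per month; n = 6·12 = 72.
Annuity-PV factor = 49.959794; PMT = 1.7415e+06 / 49.959794 = 34,858.0301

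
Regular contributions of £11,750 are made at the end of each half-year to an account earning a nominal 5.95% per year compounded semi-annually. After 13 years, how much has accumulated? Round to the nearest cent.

£451,446.03

With 2 periods per year: i = 0.02975, n = 26.
Accumulation factor s(26|0.02975) = 38.420939; FV = 11750 × 38.420939 = 451,446.0280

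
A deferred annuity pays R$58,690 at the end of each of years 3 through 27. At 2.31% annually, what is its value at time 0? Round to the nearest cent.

PV at t=2 (ordinary 25-year annuity): 58690 × a(25|0.0231) = 58690 × 18.831201 = 1,105,203.1645
Discount back 2 years: 1,105,203.1645 × (1+0.0231)^(−2) = 1,105,203.1645 × 0.955353 = 1,055,859.0590

R$1,055,859.06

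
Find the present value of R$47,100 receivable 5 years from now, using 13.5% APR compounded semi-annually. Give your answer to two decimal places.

R$24,509.93

Periodic rate i = 0.135/2 = 0.0675; n = 5 × 2 = 10 periods.
PV = 47,100 / (1 + 0.0675)^10 = 47,100 / 1.921670 = 24,509.9300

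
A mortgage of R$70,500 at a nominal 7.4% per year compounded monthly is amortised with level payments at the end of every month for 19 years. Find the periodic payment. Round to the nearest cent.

R$576.73

Periodic rate i = 0.074/12 = 0.00616667; n = 19 × 12 = 228 periods.
Annuity-PV factor = 122.240693; PMT = 70500 / 122.240693 = 576.7310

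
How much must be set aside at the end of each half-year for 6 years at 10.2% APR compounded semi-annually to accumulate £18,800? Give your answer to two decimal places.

£1,174.30

With 2 periods per year: i = 0.051, n = 12.
PMT = 18800 / ( [(1+0.051)^12 − 1] / 0.051 ) = 18800 / 16.009573 = 1,174.2974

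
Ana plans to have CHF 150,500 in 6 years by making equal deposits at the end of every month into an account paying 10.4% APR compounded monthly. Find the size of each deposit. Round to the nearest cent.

CHF 1,514.26

i = 0.104/12 = 0.00866667 per month; n = 6·12 = 72.
FV-annuity factor = 99.388577; PMT = 150500 / 99.388577 = 1,514.2585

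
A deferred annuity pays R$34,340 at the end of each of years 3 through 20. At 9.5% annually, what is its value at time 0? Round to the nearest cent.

R$242,616.53

Value one period before first payment (t=2): 34340 × [1 − (1+0.095)^(−18)] / 0.095 = 34340 × 8.471266 = 290,903.2905
PV₀ = 290,903.2905 / (1+0.095)^2 = 290,903.2905 / 1.199025 = 242,616.5347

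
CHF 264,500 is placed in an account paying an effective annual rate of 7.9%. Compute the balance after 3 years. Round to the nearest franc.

FV = PV·(1+i)^n = 264,500 × 1.256216 = 332,269.1423

CHF 332,269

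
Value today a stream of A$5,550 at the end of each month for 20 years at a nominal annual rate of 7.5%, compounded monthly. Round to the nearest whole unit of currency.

A$688,933

With 12 periods per year: i = 0.00625, n = 240.
PV = PMT · [1 − (1+i)^(−n)] / i = 5550 · 124.132131 = 688,933.3282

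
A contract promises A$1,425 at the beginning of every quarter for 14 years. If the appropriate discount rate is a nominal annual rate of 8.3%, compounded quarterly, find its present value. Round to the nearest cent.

i = 0.083/4 = 0.02075 per quarter; n = 14·4 = 56.
PV = PMT · [1 − (1+i)^(−n)] / i × (1+i) = 1425 · 33.618220 = 47,905.9641
(annuity-due: payments at period start, so ×(1+i).)

A$47,905.96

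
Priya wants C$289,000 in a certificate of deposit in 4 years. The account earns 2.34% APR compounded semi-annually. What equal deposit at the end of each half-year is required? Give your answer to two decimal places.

C$34,671.49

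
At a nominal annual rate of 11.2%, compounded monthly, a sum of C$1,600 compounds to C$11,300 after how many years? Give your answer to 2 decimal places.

Periodic rate i = 0.112/12 = 0.00933333.
n = ln(11300/1600) / ln(1+0.00933333) = ln(7.06250) / 0.009290 = 210.4186 months
= 210.4186/12 years

17.53 years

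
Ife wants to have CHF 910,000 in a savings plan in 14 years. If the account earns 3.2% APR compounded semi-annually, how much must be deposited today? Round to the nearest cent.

i = 0.032/2 = 0.016 per half-year; n = 14·2 = 28.
Discount factor = (1+0.016)^(−28) = 0.641174; PV = 910,000 × 0.641174 = 583,468.7086

CHF 583,468.71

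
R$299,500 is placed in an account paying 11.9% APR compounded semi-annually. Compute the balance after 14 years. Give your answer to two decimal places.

With 2 periods per year: i = 0.0595, n = 28.
FV = PV·(1+i)^n = 299,500 × 5.044602 = 1,510,858.3045

R$1,510,858.30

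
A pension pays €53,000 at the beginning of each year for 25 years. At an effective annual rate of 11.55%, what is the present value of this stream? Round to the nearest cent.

€478,576.00

PV = PMT · [1 − (1+i)^(−n)] / i × (1+i) = 53000 · 9.029736 = 478,576.0030
Payments are at the start of each period, so multiply by (1+i).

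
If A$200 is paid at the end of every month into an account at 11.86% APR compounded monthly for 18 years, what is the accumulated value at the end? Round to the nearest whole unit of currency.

A$149,083

i = 0.1186/12 = 0.00988333 per month; n = 18·12 = 216.
FV = PMT · [(1+i)^n − 1] / i = 200 · 745.416719 = 149,083.3438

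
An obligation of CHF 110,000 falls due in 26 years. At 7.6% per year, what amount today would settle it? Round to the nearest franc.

CHF 16,378

PV = FV·(1+i)^(−n) = 110,000 × 0.148895 = 16,378.4814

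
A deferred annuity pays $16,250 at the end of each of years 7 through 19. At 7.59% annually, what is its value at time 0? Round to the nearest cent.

$84,705.34

PV at t=6 (ordinary 13-year annuity): 16250 × a(13|0.0759) = 16250 × 8.085164 = 131,383.9218
Discount back 6 years: 131,383.9218 × (1+0.0759)^(−6) = 131,383.9218 × 0.644716 = 84,705.3373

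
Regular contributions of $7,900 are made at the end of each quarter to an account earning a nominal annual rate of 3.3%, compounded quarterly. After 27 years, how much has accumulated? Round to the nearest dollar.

Periodic rate i = 0.033/4 = 0.00825; n = 27 × 4 = 108 periods.
FV = PMT · [(1+i)^n − 1] / i = 7900 · 173.172396 = 1,368,061.9271

$1,368,062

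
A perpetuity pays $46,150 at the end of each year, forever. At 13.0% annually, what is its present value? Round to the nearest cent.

$355,000.00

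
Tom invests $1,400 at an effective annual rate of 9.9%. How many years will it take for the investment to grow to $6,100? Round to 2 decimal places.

15.59 years

(1+i)^n = 6100/1400 = 4.35714, so n = ln 4.35714 / ln 1.099 = 15.5912 years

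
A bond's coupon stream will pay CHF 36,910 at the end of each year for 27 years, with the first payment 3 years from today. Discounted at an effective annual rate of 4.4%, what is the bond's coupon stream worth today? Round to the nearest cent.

CHF 528,999.82

Value one period before first payment (t=2): 36910 × [1 − (1+0.044)^(−27)] / 0.044 = 36910 × 15.621131 = 576,575.9485
Discount back 2 years: 576,575.9485 × (1+0.044)^(−2) = 576,575.9485 × 0.917485 = 528,999.8206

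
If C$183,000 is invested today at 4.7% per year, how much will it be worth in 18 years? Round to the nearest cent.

FV = PV·(1+i)^n = 183,000 × 2.285811 = 418,303.3667

C$418,303.37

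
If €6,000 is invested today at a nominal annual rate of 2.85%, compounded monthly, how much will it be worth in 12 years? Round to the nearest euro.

With 12 periods per year: i = 0.002375, n = 144.
FV = PV·(1+i)^n = 6,000 × 1.407190 = 8,443.1375

€8,443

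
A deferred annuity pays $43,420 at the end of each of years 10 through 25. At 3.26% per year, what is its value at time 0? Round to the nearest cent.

PV at t=9 (ordinary 16-year annuity): 43420 × a(16|0.0326) = 43420 × 12.315025 = 534,718.3652
Discount back 9 years: 534,718.3652 × (1+0.0326)^(−9) = 534,718.3652 × 0.749223 = 400,623.1248

$400,623.12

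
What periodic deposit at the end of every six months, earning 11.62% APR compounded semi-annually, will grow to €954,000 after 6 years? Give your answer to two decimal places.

€57,180.59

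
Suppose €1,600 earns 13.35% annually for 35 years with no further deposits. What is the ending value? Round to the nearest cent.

FV = 1,600 × (1 + 0.1335)^35 = 128,491.1863

€128,491.19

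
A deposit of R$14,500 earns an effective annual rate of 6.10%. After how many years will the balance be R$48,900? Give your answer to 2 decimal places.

20.53 years

n = ln(48900/14500) / ln(1+0.061) = ln(3.37241) / 0.059212 = 20.5302 years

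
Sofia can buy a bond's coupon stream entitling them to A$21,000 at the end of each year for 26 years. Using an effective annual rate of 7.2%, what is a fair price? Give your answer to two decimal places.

A$243,823.23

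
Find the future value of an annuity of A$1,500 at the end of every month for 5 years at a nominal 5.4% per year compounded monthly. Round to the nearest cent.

A$103,057.09

With 12 periods per year: i = 0.0045, n = 60.
FV = 1500 × [(1+0.0045)^60 − 1] / 0.0045 = 1500 × 68.704726 = 103,057.0890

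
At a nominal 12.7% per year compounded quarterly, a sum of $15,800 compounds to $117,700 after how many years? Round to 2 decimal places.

16.06 years

Periodic rate i = 0.127/4 = 0.03175.
n = ln(117700/15800) / ln(1+0.03175) = ln(7.44937) / 0.031256 = 64.2470 quarters
= 64.2470/4 years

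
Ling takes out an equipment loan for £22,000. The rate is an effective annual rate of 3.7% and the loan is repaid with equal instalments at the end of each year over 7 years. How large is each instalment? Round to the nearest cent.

£3,624.88

PMT = 22000 / ( [1 − (1+0.037)^(−7)] / 0.037 ) = 22000 / 6.069165 = 3,624.8810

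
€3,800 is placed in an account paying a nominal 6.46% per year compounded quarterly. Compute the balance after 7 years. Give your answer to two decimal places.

i = 0.0646/4 = 0.01615 per quarter; n = 7·4 = 28.
3,800 × (1+0.01615)^28 = 3,800 × 1.566098 = 5,951.1733

€5,951.17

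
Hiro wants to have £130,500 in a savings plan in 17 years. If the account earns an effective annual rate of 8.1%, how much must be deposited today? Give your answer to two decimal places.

Discount factor = (1+0.081)^(−17) = 0.266050; PV = 130,500 × 0.266050 = 34,719.5202

£34,719.52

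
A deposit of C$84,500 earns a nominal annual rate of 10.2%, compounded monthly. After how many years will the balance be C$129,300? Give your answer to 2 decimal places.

4.19 years

Periodic rate i = 0.102/12 = 0.0085.
(1+i)^n = 129300/84500 = 1.53018, so n = ln 1.53018 / ln 1.0085 = 50.2575 months
= 50.2575/12 years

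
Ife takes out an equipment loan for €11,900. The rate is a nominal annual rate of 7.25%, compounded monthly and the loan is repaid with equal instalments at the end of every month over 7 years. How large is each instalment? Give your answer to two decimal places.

€181.06

i = 0.0725/12 = 0.00604167 per month; n = 7·12 = 84.
PMT = 11900 / ( [1 − (1+0.00604167)^(−84)] / 0.00604167 ) = 11900 / 65.723817 = 181.0607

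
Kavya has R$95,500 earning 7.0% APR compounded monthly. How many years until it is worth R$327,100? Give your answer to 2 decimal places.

17.64 years

Periodic rate i = 0.07/12 = 0.00583333.
n = ln(327100/95500) / ln(1+0.00583333) = ln(3.42513) / 0.005816 = 211.6675 months
= 211.6675/12 years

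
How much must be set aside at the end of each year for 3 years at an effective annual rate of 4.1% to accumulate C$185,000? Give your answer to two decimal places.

C$59,206.04

FV-annuity factor = 3.124681; PMT = 185000 / 3.124681 = 59,206.0438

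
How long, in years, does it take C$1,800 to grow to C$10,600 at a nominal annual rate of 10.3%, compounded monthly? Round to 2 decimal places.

17.29 years

Periodic rate i = 0.103/12 = 0.00858333.
n = ln(10600/1800) / ln(1+0.00858333) = ln(5.88889) / 0.008547 = 207.4562 months
= 207.4562/12 years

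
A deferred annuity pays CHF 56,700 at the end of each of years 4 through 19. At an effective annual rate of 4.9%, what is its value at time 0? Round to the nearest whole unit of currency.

CHF 536,159

PV at t=3 (ordinary 16-year annuity): 56700 × a(16|0.049) = 56700 × 10.915324 = 618,898.8937
Discount back 3 years: 618,898.8937 × (1+0.049)^(−3) = 618,898.8937 × 0.866310 = 536,158.5572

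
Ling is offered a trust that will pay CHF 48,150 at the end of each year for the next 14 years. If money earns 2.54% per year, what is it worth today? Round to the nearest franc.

Annuity factor a(14|0.0254) = 11.658587; PV = 48150 × 11.658587 = 561,360.9795

CHF 561,361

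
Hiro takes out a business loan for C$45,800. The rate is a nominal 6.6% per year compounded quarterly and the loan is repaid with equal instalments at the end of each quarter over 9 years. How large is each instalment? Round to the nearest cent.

i = 0.066/4 = 0.0165 per quarter; n = 9·4 = 36.
Annuity-PV factor = 26.981992; PMT = 45800 / 26.981992 = 1,697.4284

C$1,697.43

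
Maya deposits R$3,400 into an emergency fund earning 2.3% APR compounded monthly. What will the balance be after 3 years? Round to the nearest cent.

i = 0.023/12 = 0.00191667 per month; n = 3·12 = 36.
FV = PV·(1+i)^n = 3,400 × 1.071365 = 3,642.6425

R$3,642.64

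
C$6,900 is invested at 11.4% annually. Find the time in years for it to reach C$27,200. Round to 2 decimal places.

12.71 years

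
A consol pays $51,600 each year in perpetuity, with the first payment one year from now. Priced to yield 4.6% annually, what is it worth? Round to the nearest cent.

PV = C/r = 51600/0.046 = 1,121,739.1304

$1,121,739.13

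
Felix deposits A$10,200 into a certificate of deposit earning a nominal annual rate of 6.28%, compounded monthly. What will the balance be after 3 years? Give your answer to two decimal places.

A$12,308.58

i = 0.0628/12 = 0.00523333 per month; n = 3·12 = 36.
FV = PV·(1+i)^n = 10,200 × 1.206723 = 12,308.5784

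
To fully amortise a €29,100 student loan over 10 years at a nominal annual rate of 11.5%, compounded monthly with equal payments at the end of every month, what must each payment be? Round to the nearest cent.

Periodic rate i = 0.115/12 = 0.00958333; n = 10 × 12 = 120 periods.
PMT = 29100 / ( [1 − (1+0.00958333)^(−120)] / 0.00958333 ) = 29100 / 71.126060 = 409.1327

€409.13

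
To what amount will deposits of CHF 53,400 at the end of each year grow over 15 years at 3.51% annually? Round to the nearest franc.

CHF 1,031,150

FV = 53400 × [(1+0.0351)^15 − 1] / 0.0351 = 53400 × 19.309929 = 1,031,150.2200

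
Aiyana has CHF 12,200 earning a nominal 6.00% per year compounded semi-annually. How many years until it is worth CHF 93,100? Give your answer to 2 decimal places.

34.38 years

Periodic rate i = 0.06/2 = 0.03.
(1+i)^n = 93100/12200 = 7.63115, so n = ln 7.63115 / ln 1.03 = 68.7524 half-years
= 68.7524/2 years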